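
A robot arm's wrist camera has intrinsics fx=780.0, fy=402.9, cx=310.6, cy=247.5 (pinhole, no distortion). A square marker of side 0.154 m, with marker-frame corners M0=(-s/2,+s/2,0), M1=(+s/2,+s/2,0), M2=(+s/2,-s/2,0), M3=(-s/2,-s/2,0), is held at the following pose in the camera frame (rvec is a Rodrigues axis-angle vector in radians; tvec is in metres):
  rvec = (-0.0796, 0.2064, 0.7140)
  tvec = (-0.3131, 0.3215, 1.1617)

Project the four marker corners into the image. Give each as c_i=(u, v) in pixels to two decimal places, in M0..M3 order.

c0=(32.25, 360.41) c1=(101.47, 398.43) c2=(170.45, 357.56) c3=(99.32, 320.69)

Intrinsics K: fx=780.0, fy=402.9, cx=310.6, cy=247.5
Marker side s = 0.154 m; corners in marker frame (Z=0):
  M0 = (-0.0770, +0.0770, 0)
  M1 = (+0.0770, +0.0770, 0)
  M2 = (+0.0770, -0.0770, 0)
  M3 = (-0.0770, -0.0770, 0)
rvec = (-0.0796, 0.2064, 0.7140), |rvec| = θ = 0.74748 rad = 42.828°
Rodrigues: sinθ=0.67980, 1−cosθ=0.26660; R = I + sinθ·[k]× + (1−cosθ)·[k]×²:
    [+0.73642 -0.65718 +0.16059]
    [+0.64150 +0.75373 +0.14271]
    [-0.21483 -0.00207 +0.97665]
t = (-0.3131, 0.3215, 1.1617) m
M0: Pc = R·M0+t = (-0.42041, +0.33014, +1.17808); u = 780.0·(-0.42041)/1.17808 + 310.6 = 32.2509, v = 402.9·(+0.33014)/1.17808 + 247.5 = 360.4072
M1: Pc = R·M1+t = (-0.30700, +0.42893, +1.14500); u = 780.0·(-0.30700)/1.14500 + 310.6 = 101.4654, v = 402.9·(+0.42893)/1.14500 + 247.5 = 398.4321
M2: Pc = R·M2+t = (-0.20579, +0.31286, +1.14532); u = 780.0·(-0.20579)/1.14532 + 310.6 = 170.4486, v = 402.9·(+0.31286)/1.14532 + 247.5 = 357.5575
M3: Pc = R·M3+t = (-0.31920, +0.21407, +1.17840); u = 780.0·(-0.31920)/1.17840 + 310.6 = 99.3161, v = 402.9·(+0.21407)/1.17840 + 247.5 = 320.6904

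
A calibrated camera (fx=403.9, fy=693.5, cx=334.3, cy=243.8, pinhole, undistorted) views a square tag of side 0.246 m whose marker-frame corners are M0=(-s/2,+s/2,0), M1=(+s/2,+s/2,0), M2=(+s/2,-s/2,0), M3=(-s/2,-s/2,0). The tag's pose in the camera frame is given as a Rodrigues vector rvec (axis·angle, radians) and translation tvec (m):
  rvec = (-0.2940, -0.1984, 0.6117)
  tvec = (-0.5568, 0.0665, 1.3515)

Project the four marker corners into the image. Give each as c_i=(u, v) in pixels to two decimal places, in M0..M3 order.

Intrinsics K: fx=403.9, fy=693.5, cx=334.3, cy=243.8
Marker side s = 0.246 m; corners in marker frame (Z=0):
  M0 = (-0.1230, +0.1230, 0)
  M1 = (+0.1230, +0.1230, 0)
  M2 = (+0.1230, -0.1230, 0)
  M3 = (-0.1230, -0.1230, 0)
rvec = (-0.2940, -0.1984, 0.6117), |rvec| = θ = 0.70709 rad = 40.513°
Rodrigues: sinθ=0.64962, 1−cosθ=0.23974; R = I + sinθ·[k]× + (1−cosθ)·[k]×²:
    [+0.80170 -0.53402 -0.26851]
    [+0.58996 +0.77913 +0.21191]
    [+0.09604 -0.32830 +0.93968]
t = (-0.5568, 0.0665, 1.3515) m
M0: Pc = R·M0+t = (-0.72109, +0.08977, +1.29931); u = 403.9·(-0.72109)/1.29931 + 334.3 = 110.1421, v = 693.5·(+0.08977)/1.29931 + 243.8 = 291.7136
M1: Pc = R·M1+t = (-0.52387, +0.23490, +1.32293); u = 403.9·(-0.52387)/1.32293 + 334.3 = 174.3576, v = 693.5·(+0.23490)/1.32293 + 243.8 = 366.9368
M2: Pc = R·M2+t = (-0.39251, +0.04323, +1.40369); u = 403.9·(-0.39251)/1.40369 + 334.3 = 221.3599, v = 693.5·(+0.04323)/1.40369 + 243.8 = 265.1587
M3: Pc = R·M3+t = (-0.58973, -0.10190, +1.38007); u = 403.9·(-0.58973)/1.38007 + 334.3 = 161.7070, v = 693.5·(-0.10190)/1.38007 + 243.8 = 192.5952

c0=(110.14, 291.71) c1=(174.36, 366.94) c2=(221.36, 265.16) c3=(161.71, 192.60)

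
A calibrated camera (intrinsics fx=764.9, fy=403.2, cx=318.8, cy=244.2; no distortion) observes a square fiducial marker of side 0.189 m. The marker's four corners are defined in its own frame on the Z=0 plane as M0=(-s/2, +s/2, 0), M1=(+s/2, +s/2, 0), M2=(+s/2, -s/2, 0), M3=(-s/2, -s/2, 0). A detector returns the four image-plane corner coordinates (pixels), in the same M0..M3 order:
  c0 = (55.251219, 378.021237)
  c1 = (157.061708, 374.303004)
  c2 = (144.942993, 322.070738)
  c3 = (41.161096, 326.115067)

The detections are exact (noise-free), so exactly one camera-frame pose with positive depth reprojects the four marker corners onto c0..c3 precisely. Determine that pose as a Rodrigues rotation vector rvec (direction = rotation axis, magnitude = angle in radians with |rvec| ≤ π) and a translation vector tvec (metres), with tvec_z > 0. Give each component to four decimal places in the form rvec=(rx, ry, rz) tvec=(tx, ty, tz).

Intrinsics K: fx=764.9, fy=403.2, cx=318.8, cy=244.2
Marker side s = 0.189 m; corners in marker frame (Z=0):
  M0 = (-0.0945, +0.0945, 0)
  M1 = (+0.0945, +0.0945, 0)
  M2 = (+0.0945, -0.0945, 0)
  M3 = (-0.0945, -0.0945, 0)
Detected image corners:
  c0 = (55.251219, 378.021237) px
  c1 = (157.061708, 374.303004) px
  c2 = (144.942993, 322.070738) px
  c3 = (41.161096, 326.115067) px
Planar DLT: solve 8×8 A·h = b for H (H[2,2]=1):
  H  [+541.32044 +79.77653 +99.54604]
  H  [-29.39671 +312.15455 +350.38975]
  H  [-0.02533 +0.10470 +1.00000]
B = K⁻¹H; ‖b₁‖=0.721007, ‖b₂‖=0.721007; λ = 2/(‖b₁‖+‖b₂‖) = 1.386949, sign → tz>0 ⇒ λ=+1.386949
r₁ = λ·B[:,0] = (+0.99619,-0.07984,-0.03513); r₂ = λ·B[:,1] = (+0.08413,+0.98582,+0.14521)
r₃ = r₁×r₂ = (+0.02304,-0.14761,+0.98878); SVD([r₁ r₂ r₃]) → R = UVᵀ:
  R  [+0.99619 +0.08413 +0.02304]
  R  [-0.07984 +0.98582 -0.14761]
  R  [-0.03513 +0.14521 +0.98878]
t = (-0.39756, +0.36528, +1.38695) m
tr R = 2.970782; θ = arccos((tr R − 1)/2) = 0.171142 rad = 9.806°
axis k = ((R−Rᵀ)₃₂, (R−Rᵀ)₁₃, (R−Rᵀ)₂₁) / (2 sinθ) = (+0.859699, +0.170795, -0.481401)
rvec = θ·k = (+0.147131, +0.029230, -0.082388)

rvec=(0.1471, 0.0292, -0.0824) tvec=(-0.3976, 0.3653, 1.3869)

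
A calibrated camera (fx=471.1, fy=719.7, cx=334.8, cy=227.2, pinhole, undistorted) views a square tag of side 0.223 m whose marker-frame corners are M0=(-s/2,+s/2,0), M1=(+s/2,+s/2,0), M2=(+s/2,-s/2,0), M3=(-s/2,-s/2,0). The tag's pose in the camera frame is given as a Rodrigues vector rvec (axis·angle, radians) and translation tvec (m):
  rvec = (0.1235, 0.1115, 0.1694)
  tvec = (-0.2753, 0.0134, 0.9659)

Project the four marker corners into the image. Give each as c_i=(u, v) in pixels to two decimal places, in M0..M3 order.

c0=(143.62, 301.94) c1=(245.37, 332.57) c2=(260.56, 168.87) c3=(155.36, 141.10)

Intrinsics K: fx=471.1, fy=719.7, cx=334.8, cy=227.2
Marker side s = 0.223 m; corners in marker frame (Z=0):
  M0 = (-0.1115, +0.1115, 0)
  M1 = (+0.1115, +0.1115, 0)
  M2 = (+0.1115, -0.1115, 0)
  M3 = (-0.1115, -0.1115, 0)
rvec = (0.1235, 0.1115, 0.1694), |rvec| = θ = 0.23745 rad = 13.605°
Rodrigues: sinθ=0.23522, 1−cosθ=0.02806; R = I + sinθ·[k]× + (1−cosθ)·[k]×²:
    [+0.97953 -0.16096 +0.12087]
    [+0.17467 +0.97813 -0.11294]
    [-0.10004 +0.13174 +0.98622]
t = (-0.2753, 0.0134, 0.9659) m
M0: Pc = R·M0+t = (-0.40246, +0.10299, +0.99174); u = 471.1·(-0.40246)/0.99174 + 334.8 = 143.6205, v = 719.7·(+0.10299)/0.99174 + 227.2 = 301.9361
M1: Pc = R·M1+t = (-0.18403, +0.14194, +0.96943); u = 471.1·(-0.18403)/0.96943 + 334.8 = 245.3704, v = 719.7·(+0.14194)/0.96943 + 227.2 = 332.5725
M2: Pc = R·M2+t = (-0.14814, -0.07619, +0.94006); u = 471.1·(-0.14814)/0.94006 + 334.8 = 260.5635, v = 719.7·(-0.07619)/0.94006 + 227.2 = 168.8724
M3: Pc = R·M3+t = (-0.36657, -0.11514, +0.96237); u = 471.1·(-0.36657)/0.96237 + 334.8 = 155.3552, v = 719.7·(-0.11514)/0.96237 + 227.2 = 141.0957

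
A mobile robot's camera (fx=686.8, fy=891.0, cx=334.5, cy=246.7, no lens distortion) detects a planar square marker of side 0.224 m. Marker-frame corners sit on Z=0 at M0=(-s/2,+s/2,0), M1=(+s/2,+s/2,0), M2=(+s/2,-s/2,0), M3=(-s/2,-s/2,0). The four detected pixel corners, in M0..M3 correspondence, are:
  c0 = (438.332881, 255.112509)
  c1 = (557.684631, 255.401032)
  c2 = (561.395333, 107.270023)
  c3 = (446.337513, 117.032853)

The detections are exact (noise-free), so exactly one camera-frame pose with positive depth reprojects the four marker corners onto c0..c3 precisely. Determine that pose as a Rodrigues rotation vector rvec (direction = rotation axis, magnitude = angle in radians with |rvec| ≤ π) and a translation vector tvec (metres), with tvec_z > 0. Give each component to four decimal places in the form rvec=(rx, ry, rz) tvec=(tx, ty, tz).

rvec=(-0.2607, 0.4346, 0.0556) tvec=(0.3170, -0.0956, 1.3244)

Intrinsics K: fx=686.8, fy=891.0, cx=334.5, cy=246.7
Marker side s = 0.224 m; corners in marker frame (Z=0):
  M0 = (-0.1120, +0.1120, 0)
  M1 = (+0.1120, +0.1120, 0)
  M2 = (+0.1120, -0.1120, 0)
  M3 = (-0.1120, -0.1120, 0)
Detected image corners:
  c0 = (438.332881, 255.112509) px
  c1 = (557.684631, 255.401032) px
  c2 = (561.395333, 107.270023) px
  c3 = (446.337513, 117.032853) px
Planar DLT: solve 8×8 A·h = b for H (H[2,2]=1):
  H  [+362.99203 -116.42274 +498.89943]
  H  [-80.29307 +605.08125 +182.35019]
  H  [-0.31950 -0.17952 +1.00000]
B = K⁻¹H; ‖b₁‖=0.755069, ‖b₂‖=0.755069; λ = 2/(‖b₁‖+‖b₂‖) = 1.324383, sign → tz>0 ⇒ λ=+1.324383
r₁ = λ·B[:,0] = (+0.90606,-0.00219,-0.42314); r₂ = λ·B[:,1] = (-0.10871,+0.96522,-0.23776)
r₃ = r₁×r₂ = (+0.40895,+0.26142,+0.87431); SVD([r₁ r₂ r₃]) → R = UVᵀ:
  R  [+0.90606 -0.10871 +0.40895]
  R  [-0.00219 +0.96522 +0.26142]
  R  [-0.42314 -0.23776 +0.87431]
t = (+0.31702, -0.09565, +1.32438) m
tr R = 2.745595; θ = arccos((tr R − 1)/2) = 0.509892 rad = 29.215°
axis k = ((R−Rᵀ)₃₂, (R−Rᵀ)₁₃, (R−Rᵀ)₂₁) / (2 sinθ) = (-0.511364, +0.852409, +0.109118)
rvec = θ·k = (-0.260740, +0.434636, +0.055639)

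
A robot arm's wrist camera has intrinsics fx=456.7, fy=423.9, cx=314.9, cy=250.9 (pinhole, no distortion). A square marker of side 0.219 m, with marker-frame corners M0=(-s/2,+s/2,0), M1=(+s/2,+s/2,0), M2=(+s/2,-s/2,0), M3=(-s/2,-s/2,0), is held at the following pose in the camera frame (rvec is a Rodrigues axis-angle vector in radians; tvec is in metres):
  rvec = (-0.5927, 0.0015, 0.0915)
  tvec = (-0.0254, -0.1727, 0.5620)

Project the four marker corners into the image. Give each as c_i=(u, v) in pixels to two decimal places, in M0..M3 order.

c0=(184.47, 173.78) c1=(382.94, 188.81) c2=(383.50, 77.45) c3=(223.74, 66.42)

Intrinsics K: fx=456.7, fy=423.9, cx=314.9, cy=250.9
Marker side s = 0.219 m; corners in marker frame (Z=0):
  M0 = (-0.1095, +0.1095, 0)
  M1 = (+0.1095, +0.1095, 0)
  M2 = (+0.1095, -0.1095, 0)
  M3 = (-0.1095, -0.1095, 0)
rvec = (-0.5927, 0.0015, 0.0915), |rvec| = θ = 0.59972 rad = 34.362°
Rodrigues: sinθ=0.56441, 1−cosθ=0.17451; R = I + sinθ·[k]× + (1−cosθ)·[k]×²:
    [+0.99594 -0.08654 -0.02490]
    [+0.08568 +0.82549 +0.55787]
    [-0.02772 -0.55774 +0.82955]
t = (-0.0254, -0.1727, 0.5620) m
M0: Pc = R·M0+t = (-0.14393, -0.09169, +0.50396); u = 456.7·(-0.14393)/0.50396 + 314.9 = 184.4668, v = 423.9·(-0.09169)/0.50396 + 250.9 = 173.7760
M1: Pc = R·M1+t = (+0.07418, -0.07293, +0.49789); u = 456.7·(+0.07418)/0.49789 + 314.9 = 382.9415, v = 423.9·(-0.07293)/0.49789 + 250.9 = 188.8112
M2: Pc = R·M2+t = (+0.09313, -0.25371, +0.62004); u = 456.7·(+0.09313)/0.62004 + 314.9 = 383.4980, v = 423.9·(-0.25371)/0.62004 + 250.9 = 77.4466
M3: Pc = R·M3+t = (-0.12498, -0.27247, +0.62611); u = 456.7·(-0.12498)/0.62611 + 314.9 = 223.7374, v = 423.9·(-0.27247)/0.62611 + 250.9 = 66.4246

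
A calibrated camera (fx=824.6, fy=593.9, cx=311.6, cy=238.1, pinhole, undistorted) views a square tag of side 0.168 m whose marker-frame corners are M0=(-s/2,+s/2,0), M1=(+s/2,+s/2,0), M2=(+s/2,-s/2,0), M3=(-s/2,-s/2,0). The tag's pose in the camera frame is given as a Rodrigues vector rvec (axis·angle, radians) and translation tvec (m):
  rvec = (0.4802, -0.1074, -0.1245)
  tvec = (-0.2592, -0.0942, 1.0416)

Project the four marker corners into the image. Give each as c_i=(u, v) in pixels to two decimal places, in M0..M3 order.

Intrinsics K: fx=824.6, fy=593.9, cx=311.6, cy=238.1
Marker side s = 0.168 m; corners in marker frame (Z=0):
  M0 = (-0.0840, +0.0840, 0)
  M1 = (+0.0840, +0.0840, 0)
  M2 = (+0.0840, -0.0840, 0)
  M3 = (-0.0840, -0.0840, 0)
rvec = (0.4802, -0.1074, -0.1245), |rvec| = θ = 0.50757 rad = 29.082°
Rodrigues: sinθ=0.48605, 1−cosθ=0.12607; R = I + sinθ·[k]× + (1−cosθ)·[k]×²:
    [+0.98677 +0.09398 -0.13210]
    [-0.14446 +0.87957 -0.45330]
    [+0.07359 +0.46639 +0.88151]
t = (-0.2592, -0.0942, 1.0416) m
M0: Pc = R·M0+t = (-0.33419, -0.00818, +1.07459); u = 824.6·(-0.33419)/1.07459 + 311.6 = 55.1533, v = 593.9·(-0.00818)/1.07459 + 238.1 = 233.5785
M1: Pc = R·M1+t = (-0.16842, -0.03245, +1.08696); u = 824.6·(-0.16842)/1.08696 + 311.6 = 183.8340, v = 593.9·(-0.03245)/1.08696 + 238.1 = 220.3694
M2: Pc = R·M2+t = (-0.18421, -0.18022, +1.00861); u = 824.6·(-0.18421)/1.00861 + 311.6 = 160.9996, v = 593.9·(-0.18022)/1.00861 + 238.1 = 131.9812
M3: Pc = R·M3+t = (-0.34998, -0.15595, +0.99624); u = 824.6·(-0.34998)/0.99624 + 311.6 = 21.9149, v = 593.9·(-0.15595)/0.99624 + 238.1 = 145.1322

c0=(55.15, 233.58) c1=(183.83, 220.37) c2=(161.00, 131.98) c3=(21.91, 145.13)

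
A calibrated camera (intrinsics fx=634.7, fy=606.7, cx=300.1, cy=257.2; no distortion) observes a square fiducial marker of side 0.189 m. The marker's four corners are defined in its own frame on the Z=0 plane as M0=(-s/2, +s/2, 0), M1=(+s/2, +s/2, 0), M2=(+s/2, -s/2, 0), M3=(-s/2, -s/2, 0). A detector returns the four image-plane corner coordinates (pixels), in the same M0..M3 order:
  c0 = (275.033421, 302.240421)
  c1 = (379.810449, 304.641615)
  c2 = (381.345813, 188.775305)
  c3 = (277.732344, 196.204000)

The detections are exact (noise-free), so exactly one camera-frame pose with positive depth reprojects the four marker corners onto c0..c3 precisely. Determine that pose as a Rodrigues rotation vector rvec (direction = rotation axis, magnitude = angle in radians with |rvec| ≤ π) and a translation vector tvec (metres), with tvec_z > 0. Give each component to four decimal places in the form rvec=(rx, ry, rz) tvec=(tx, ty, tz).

rvec=(-0.0748, 0.5069, 0.0032) tvec=(0.0424, -0.0162, 1.0316)

Intrinsics K: fx=634.7, fy=606.7, cx=300.1, cy=257.2
Marker side s = 0.189 m; corners in marker frame (Z=0):
  M0 = (-0.0945, +0.0945, 0)
  M1 = (+0.0945, +0.0945, 0)
  M2 = (+0.0945, -0.0945, 0)
  M3 = (-0.0945, -0.0945, 0)
Detected image corners:
  c0 = (275.033421, 302.240421) px
  c1 = (379.810449, 304.641615) px
  c2 = (381.345813, 188.775305) px
  c3 = (277.732344, 196.204000) px
Planar DLT: solve 8×8 A·h = b for H (H[2,2]=1):
  H  [+396.78700 -33.88606 +326.17189]
  H  [-130.09178 +568.86773 +247.66135]
  H  [-0.47032 -0.06864 +1.00000]
B = K⁻¹H; ‖b₁‖=0.969402, ‖b₂‖=0.969402; λ = 2/(‖b₁‖+‖b₂‖) = 1.031564, sign → tz>0 ⇒ λ=+1.031564
r₁ = λ·B[:,0] = (+0.87429,-0.01552,-0.48516); r₂ = λ·B[:,1] = (-0.02159,+0.99726,-0.07081)
r₃ = r₁×r₂ = (+0.48493,+0.07238,+0.87155); SVD([r₁ r₂ r₃]) → R = UVᵀ:
  R  [+0.87429 -0.02159 +0.48493]
  R  [-0.01552 +0.99726 +0.07238]
  R  [-0.48516 -0.07081 +0.87155]
t = (+0.04237, -0.01622, +1.03156) m
tr R = 2.743093; θ = arccos((tr R − 1)/2) = 0.512449 rad = 29.361°
axis k = ((R−Rᵀ)₃₂, (R−Rᵀ)₁₃, (R−Rᵀ)₂₁) / (2 sinθ) = (-0.146021, +0.989262, +0.006198)
rvec = θ·k = (-0.074828, +0.506946, +0.003176)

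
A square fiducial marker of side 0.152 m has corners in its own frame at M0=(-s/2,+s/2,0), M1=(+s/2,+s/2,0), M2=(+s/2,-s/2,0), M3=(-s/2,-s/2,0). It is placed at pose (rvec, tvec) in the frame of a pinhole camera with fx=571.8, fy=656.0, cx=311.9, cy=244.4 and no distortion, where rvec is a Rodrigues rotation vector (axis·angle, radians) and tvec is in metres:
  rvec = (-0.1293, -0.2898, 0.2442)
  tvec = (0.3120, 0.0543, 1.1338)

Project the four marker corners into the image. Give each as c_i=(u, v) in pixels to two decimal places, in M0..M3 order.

c0=(428.57, 308.71) c1=(495.16, 328.80) c2=(507.66, 244.76) c3=(442.97, 222.08)

Intrinsics K: fx=571.8, fy=656.0, cx=311.9, cy=244.4
Marker side s = 0.152 m; corners in marker frame (Z=0):
  M0 = (-0.0760, +0.0760, 0)
  M1 = (+0.0760, +0.0760, 0)
  M2 = (+0.0760, -0.0760, 0)
  M3 = (-0.0760, -0.0760, 0)
rvec = (-0.1293, -0.2898, 0.2442), |rvec| = θ = 0.40042 rad = 22.942°
Rodrigues: sinθ=0.38981, 1−cosθ=0.07910; R = I + sinθ·[k]× + (1−cosθ)·[k]×²:
    [+0.92915 -0.21924 -0.29770]
    [+0.25621 +0.96233 +0.09096]
    [+0.26654 -0.16079 +0.95032]
t = (0.3120, 0.0543, 1.1338) m
M0: Pc = R·M0+t = (+0.22472, +0.10796, +1.10132); u = 571.8·(+0.22472)/1.10132 + 311.9 = 428.5746, v = 656.0·(+0.10796)/1.10132 + 244.4 = 308.7090
M1: Pc = R·M1+t = (+0.36595, +0.14691, +1.14184); u = 571.8·(+0.36595)/1.14184 + 311.9 = 495.1589, v = 656.0·(+0.14691)/1.14184 + 244.4 = 328.8013
M2: Pc = R·M2+t = (+0.39928, +0.00064, +1.16628); u = 571.8·(+0.39928)/1.16628 + 311.9 = 507.6569, v = 656.0·(+0.00064)/1.16628 + 244.4 = 244.7572
M3: Pc = R·M3+t = (+0.25805, -0.03831, +1.12576); u = 571.8·(+0.25805)/1.12576 + 311.9 = 442.9679, v = 656.0·(-0.03831)/1.12576 + 244.4 = 222.0765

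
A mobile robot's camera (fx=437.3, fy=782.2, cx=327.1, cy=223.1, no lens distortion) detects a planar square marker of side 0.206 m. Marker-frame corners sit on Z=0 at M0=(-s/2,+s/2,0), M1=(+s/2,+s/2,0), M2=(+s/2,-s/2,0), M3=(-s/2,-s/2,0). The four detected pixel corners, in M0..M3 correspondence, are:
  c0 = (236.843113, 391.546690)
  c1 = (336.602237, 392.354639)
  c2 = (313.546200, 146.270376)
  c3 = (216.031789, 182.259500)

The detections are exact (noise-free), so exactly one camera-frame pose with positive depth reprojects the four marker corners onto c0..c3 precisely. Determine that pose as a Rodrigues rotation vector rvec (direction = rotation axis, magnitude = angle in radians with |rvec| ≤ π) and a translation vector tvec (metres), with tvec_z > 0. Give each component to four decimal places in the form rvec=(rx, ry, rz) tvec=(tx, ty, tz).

rvec=(0.0904, 0.5726, -0.1480) tvec=(-0.0884, 0.0505, 0.6997)

Intrinsics K: fx=437.3, fy=782.2, cx=327.1, cy=223.1
Marker side s = 0.206 m; corners in marker frame (Z=0):
  M0 = (-0.1030, +0.1030, 0)
  M1 = (+0.1030, +0.1030, 0)
  M2 = (+0.1030, -0.1030, 0)
  M3 = (-0.1030, -0.1030, 0)
Detected image corners:
  c0 = (236.843113, 391.546690) px
  c1 = (336.602237, 392.354639) px
  c2 = (313.546200, 146.270376) px
  c3 = (216.031789, 182.259500) px
Planar DLT: solve 8×8 A·h = b for H (H[2,2]=1):
  H  [+263.85557 +123.38210 +271.86632]
  H  [-301.64531 +1115.59151 +279.55169]
  H  [-0.77967 +0.06290 +1.00000]
B = K⁻¹H; ‖b₁‖=1.429155, ‖b₂‖=1.429155; λ = 2/(‖b₁‖+‖b₂‖) = 0.699714, sign → tz>0 ⇒ λ=+0.699714
r₁ = λ·B[:,0] = (+0.83026,-0.11423,-0.54555); r₂ = λ·B[:,1] = (+0.16450,+0.98539,+0.04401)
r₃ = r₁×r₂ = (+0.53255,-0.12628,+0.83692); SVD([r₁ r₂ r₃]) → R = UVᵀ:
  R  [+0.83026 +0.16450 +0.53255]
  R  [-0.11423 +0.98539 -0.12628]
  R  [-0.54555 +0.04401 +0.83692]
t = (-0.08838, +0.05050, +0.69971) m
tr R = 2.652577; θ = arccos((tr R − 1)/2) = 0.598311 rad = 34.281°
axis k = ((R−Rᵀ)₃₂, (R−Rᵀ)₁₃, (R−Rᵀ)₂₁) / (2 sinθ) = (+0.151175, +0.957038, -0.247434)
rvec = θ·k = (+0.090449, +0.572606, -0.148043)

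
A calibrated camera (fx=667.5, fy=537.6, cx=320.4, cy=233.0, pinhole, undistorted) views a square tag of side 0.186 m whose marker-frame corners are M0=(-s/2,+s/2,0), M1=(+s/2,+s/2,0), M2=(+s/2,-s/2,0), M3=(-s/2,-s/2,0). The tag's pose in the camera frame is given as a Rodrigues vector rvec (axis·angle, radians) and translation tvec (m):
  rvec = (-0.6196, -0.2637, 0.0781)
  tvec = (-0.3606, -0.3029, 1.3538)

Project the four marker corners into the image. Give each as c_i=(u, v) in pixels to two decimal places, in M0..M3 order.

c0=(85.75, 131.54) c1=(183.68, 146.13) c2=(193.50, 95.86) c3=(103.53, 80.93)

Intrinsics K: fx=667.5, fy=537.6, cx=320.4, cy=233.0
Marker side s = 0.186 m; corners in marker frame (Z=0):
  M0 = (-0.0930, +0.0930, 0)
  M1 = (+0.0930, +0.0930, 0)
  M2 = (+0.0930, -0.0930, 0)
  M3 = (-0.0930, -0.0930, 0)
rvec = (-0.6196, -0.2637, 0.0781), |rvec| = θ = 0.67789 rad = 38.841°
Rodrigues: sinθ=0.62715, 1−cosθ=0.22111; R = I + sinθ·[k]× + (1−cosθ)·[k]×²:
    [+0.96361 +0.00636 -0.26725]
    [+0.15087 +0.81235 +0.56331]
    [+0.22068 -0.58313 +0.78183]
t = (-0.3606, -0.3029, 1.3538) m
M0: Pc = R·M0+t = (-0.44962, -0.24138, +1.27905); u = 667.5·(-0.44962)/1.27905 + 320.4 = 85.7531, v = 537.6·(-0.24138)/1.27905 + 233.0 = 131.5439
M1: Pc = R·M1+t = (-0.27039, -0.21332, +1.32009); u = 667.5·(-0.27039)/1.32009 + 320.4 = 183.6766, v = 537.6·(-0.21332)/1.32009 + 233.0 = 146.1264
M2: Pc = R·M2+t = (-0.27158, -0.36442, +1.42855); u = 667.5·(-0.27158)/1.42855 + 320.4 = 193.5047, v = 537.6·(-0.36442)/1.42855 + 233.0 = 95.8606
M3: Pc = R·M3+t = (-0.45081, -0.39248, +1.38751); u = 667.5·(-0.45081)/1.38751 + 320.4 = 103.5266, v = 537.6·(-0.39248)/1.38751 + 233.0 = 80.9310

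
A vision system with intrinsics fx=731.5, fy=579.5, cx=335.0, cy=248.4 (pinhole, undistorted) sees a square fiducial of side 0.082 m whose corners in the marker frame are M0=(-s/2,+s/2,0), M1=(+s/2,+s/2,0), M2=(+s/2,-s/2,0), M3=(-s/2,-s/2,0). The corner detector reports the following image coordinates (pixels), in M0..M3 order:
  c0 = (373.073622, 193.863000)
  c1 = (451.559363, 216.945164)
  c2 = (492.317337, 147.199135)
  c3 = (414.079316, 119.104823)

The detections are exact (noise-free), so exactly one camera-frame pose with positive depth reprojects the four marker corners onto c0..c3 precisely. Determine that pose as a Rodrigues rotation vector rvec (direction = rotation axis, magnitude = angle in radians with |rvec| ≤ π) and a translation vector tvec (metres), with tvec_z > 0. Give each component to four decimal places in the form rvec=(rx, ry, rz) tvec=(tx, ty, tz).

Intrinsics K: fx=731.5, fy=579.5, cx=335.0, cy=248.4
Marker side s = 0.082 m; corners in marker frame (Z=0):
  M0 = (-0.0410, +0.0410, 0)
  M1 = (+0.0410, +0.0410, 0)
  M2 = (+0.0410, -0.0410, 0)
  M3 = (-0.0410, -0.0410, 0)
Detected image corners:
  c0 = (373.073622, 193.863000) px
  c1 = (451.559363, 216.945164) px
  c2 = (492.317337, 147.199135) px
  c3 = (414.079316, 119.104823) px
Planar DLT: solve 8×8 A·h = b for H (H[2,2]=1):
  H  [+1269.65080 -351.38348 +433.63805]
  H  [+434.44922 +937.76584 +170.16221]
  H  [+0.72557 +0.33998 +1.00000]
B = K⁻¹H; ‖b₁‖=1.639640, ‖b₂‖=1.639640; λ = 2/(‖b₁‖+‖b₂‖) = 0.609890, sign → tz>0 ⇒ λ=+0.609890
r₁ = λ·B[:,0] = (+0.85592,+0.26755,+0.44252); r₂ = λ·B[:,1] = (-0.38793,+0.89806,+0.20735)
r₃ = r₁×r₂ = (-0.34193,-0.34914,+0.87246); SVD([r₁ r₂ r₃]) → R = UVᵀ:
  R  [+0.85592 -0.38793 -0.34193]
  R  [+0.26755 +0.89806 -0.34914]
  R  [+0.44252 +0.20735 +0.87246]
t = (+0.08224, -0.08234, +0.60989) m
tr R = 2.626437; θ = arccos((tr R − 1)/2) = 0.621135 rad = 35.588°
axis k = ((R−Rᵀ)₃₂, (R−Rᵀ)₁₃, (R−Rᵀ)₂₁) / (2 sinθ) = (+0.478123, -0.673977, +0.563164)
rvec = θ·k = (+0.296979, -0.418631, +0.349800)

rvec=(0.2970, -0.4186, 0.3498) tvec=(0.0822, -0.0823, 0.6099)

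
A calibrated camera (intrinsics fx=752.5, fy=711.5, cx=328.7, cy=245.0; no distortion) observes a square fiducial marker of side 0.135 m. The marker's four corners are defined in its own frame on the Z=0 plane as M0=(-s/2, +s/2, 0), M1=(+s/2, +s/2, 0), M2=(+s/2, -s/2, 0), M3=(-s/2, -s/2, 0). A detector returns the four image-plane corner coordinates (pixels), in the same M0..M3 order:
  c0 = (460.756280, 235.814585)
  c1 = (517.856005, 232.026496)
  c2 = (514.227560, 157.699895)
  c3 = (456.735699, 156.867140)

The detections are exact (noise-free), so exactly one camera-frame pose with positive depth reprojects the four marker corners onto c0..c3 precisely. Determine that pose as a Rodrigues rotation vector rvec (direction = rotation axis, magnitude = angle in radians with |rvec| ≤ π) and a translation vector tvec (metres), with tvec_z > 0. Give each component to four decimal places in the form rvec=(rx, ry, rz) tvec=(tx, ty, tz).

Intrinsics K: fx=752.5, fy=711.5, cx=328.7, cy=245.0
Marker side s = 0.135 m; corners in marker frame (Z=0):
  M0 = (-0.0675, +0.0675, 0)
  M1 = (+0.0675, +0.0675, 0)
  M2 = (+0.0675, -0.0675, 0)
  M3 = (-0.0675, -0.0675, 0)
Detected image corners:
  c0 = (460.756280, 235.814585) px
  c1 = (517.856005, 232.026496) px
  c2 = (514.227560, 157.699895) px
  c3 = (456.735699, 156.867140) px
Planar DLT: solve 8×8 A·h = b for H (H[2,2]=1):
  H  [+642.29249 +38.45155 +488.26102]
  H  [+76.47083 +571.24493 +195.63368]
  H  [+0.44703 +0.02086 +1.00000]
B = K⁻¹H; ‖b₁‖=0.797072, ‖b₂‖=0.797072; λ = 2/(‖b₁‖+‖b₂‖) = 1.254592, sign → tz>0 ⇒ λ=+1.254592
r₁ = λ·B[:,0] = (+0.82587,-0.05828,+0.56084); r₂ = λ·B[:,1] = (+0.05268,+0.99827,+0.02617)
r₃ = r₁×r₂ = (-0.56140,+0.00793,+0.82751); SVD([r₁ r₂ r₃]) → R = UVᵀ:
  R  [+0.82587 +0.05268 -0.56140]
  R  [-0.05828 +0.99827 +0.00793]
  R  [+0.56084 +0.02617 +0.82751]
t = (+0.26603, -0.08705, +1.25459) m
tr R = 2.651644; θ = arccos((tr R − 1)/2) = 0.599138 rad = 34.328°
axis k = ((R−Rᵀ)₃₂, (R−Rᵀ)₁₃, (R−Rᵀ)₂₁) / (2 sinθ) = (+0.016167, -0.995018, -0.098380)
rvec = θ·k = (+0.009686, -0.596153, -0.058943)

rvec=(0.0097, -0.5962, -0.0589) tvec=(0.2660, -0.0870, 1.2546)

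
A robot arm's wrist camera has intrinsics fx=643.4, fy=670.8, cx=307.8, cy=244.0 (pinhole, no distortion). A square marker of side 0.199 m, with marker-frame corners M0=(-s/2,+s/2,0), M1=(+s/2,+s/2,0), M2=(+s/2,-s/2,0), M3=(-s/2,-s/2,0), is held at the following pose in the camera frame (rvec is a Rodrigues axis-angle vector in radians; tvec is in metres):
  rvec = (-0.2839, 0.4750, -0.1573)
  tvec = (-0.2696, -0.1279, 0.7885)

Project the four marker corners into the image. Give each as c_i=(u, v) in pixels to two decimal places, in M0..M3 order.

Intrinsics K: fx=643.4, fy=670.8, cx=307.8, cy=244.0
Marker side s = 0.199 m; corners in marker frame (Z=0):
  M0 = (-0.0995, +0.0995, 0)
  M1 = (+0.0995, +0.0995, 0)
  M2 = (+0.0995, -0.0995, 0)
  M3 = (-0.0995, -0.0995, 0)
rvec = (-0.2839, 0.4750, -0.1573), |rvec| = θ = 0.57530 rad = 32.962°
Rodrigues: sinθ=0.54408, 1−cosθ=0.16097; R = I + sinθ·[k]× + (1−cosθ)·[k]×²:
    [+0.87823 +0.08318 +0.47095]
    [-0.21435 +0.94877 +0.23216]
    [-0.42751 -0.30484 +0.85106]
t = (-0.2696, -0.1279, 0.7885) m
M0: Pc = R·M0+t = (-0.34871, -0.01217, +0.80071); u = 643.4·(-0.34871)/0.80071 + 307.8 = 27.5991, v = 670.8·(-0.01217)/0.80071 + 244.0 = 233.8047
M1: Pc = R·M1+t = (-0.17394, -0.05483, +0.71563); u = 643.4·(-0.17394)/0.71563 + 307.8 = 151.4167, v = 670.8·(-0.05483)/0.71563 + 244.0 = 192.6087
M2: Pc = R·M2+t = (-0.19049, -0.24363, +0.77629); u = 643.4·(-0.19049)/0.77629 + 307.8 = 149.9181, v = 670.8·(-0.24363)/0.77629 + 244.0 = 33.4778
M3: Pc = R·M3+t = (-0.36526, -0.20097, +0.86137); u = 643.4·(-0.36526)/0.86137 + 307.8 = 34.9685, v = 670.8·(-0.20097)/0.86137 + 244.0 = 87.4892

c0=(27.60, 233.80) c1=(151.42, 192.61) c2=(149.92, 33.48) c3=(34.97, 87.49)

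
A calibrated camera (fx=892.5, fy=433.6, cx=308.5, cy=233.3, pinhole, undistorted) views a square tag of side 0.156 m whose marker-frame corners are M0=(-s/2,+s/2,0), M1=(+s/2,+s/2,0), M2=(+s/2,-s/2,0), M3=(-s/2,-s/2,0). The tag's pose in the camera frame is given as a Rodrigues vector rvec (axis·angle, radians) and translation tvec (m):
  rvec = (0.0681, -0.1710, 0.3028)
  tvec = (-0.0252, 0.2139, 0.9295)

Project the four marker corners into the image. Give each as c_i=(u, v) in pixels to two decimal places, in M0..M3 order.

c0=(189.89, 358.59) c1=(331.65, 375.70) c2=(376.57, 308.15) c3=(235.18, 288.87)

Intrinsics K: fx=892.5, fy=433.6, cx=308.5, cy=233.3
Marker side s = 0.156 m; corners in marker frame (Z=0):
  M0 = (-0.0780, +0.0780, 0)
  M1 = (+0.0780, +0.0780, 0)
  M2 = (+0.0780, -0.0780, 0)
  M3 = (-0.0780, -0.0780, 0)
rvec = (0.0681, -0.1710, 0.3028), |rvec| = θ = 0.35435 rad = 20.303°
Rodrigues: sinθ=0.34698, 1−cosθ=0.06213; R = I + sinθ·[k]× + (1−cosθ)·[k]×²:
    [+0.94017 -0.30226 -0.15724]
    [+0.29074 +0.95234 -0.09230]
    [+0.17765 +0.04106 +0.98324]
t = (-0.0252, 0.2139, 0.9295) m
M0: Pc = R·M0+t = (-0.12211, +0.26550, +0.91885); u = 892.5·(-0.12211)/0.91885 + 308.5 = 189.8918, v = 433.6·(+0.26550)/0.91885 + 233.3 = 358.5906
M1: Pc = R·M1+t = (+0.02456, +0.31086, +0.94656); u = 892.5·(+0.02456)/0.94656 + 308.5 = 331.6538, v = 433.6·(+0.31086)/0.94656 + 233.3 = 375.6989
M2: Pc = R·M2+t = (+0.07171, +0.16230, +0.94015); u = 892.5·(+0.07171)/0.94015 + 308.5 = 376.5748, v = 433.6·(+0.16230)/0.94015 + 233.3 = 308.1508
M3: Pc = R·M3+t = (-0.07496, +0.11694, +0.91244); u = 892.5·(-0.07496)/0.91244 + 308.5 = 235.1818, v = 433.6·(+0.11694)/0.91244 + 233.3 = 288.8708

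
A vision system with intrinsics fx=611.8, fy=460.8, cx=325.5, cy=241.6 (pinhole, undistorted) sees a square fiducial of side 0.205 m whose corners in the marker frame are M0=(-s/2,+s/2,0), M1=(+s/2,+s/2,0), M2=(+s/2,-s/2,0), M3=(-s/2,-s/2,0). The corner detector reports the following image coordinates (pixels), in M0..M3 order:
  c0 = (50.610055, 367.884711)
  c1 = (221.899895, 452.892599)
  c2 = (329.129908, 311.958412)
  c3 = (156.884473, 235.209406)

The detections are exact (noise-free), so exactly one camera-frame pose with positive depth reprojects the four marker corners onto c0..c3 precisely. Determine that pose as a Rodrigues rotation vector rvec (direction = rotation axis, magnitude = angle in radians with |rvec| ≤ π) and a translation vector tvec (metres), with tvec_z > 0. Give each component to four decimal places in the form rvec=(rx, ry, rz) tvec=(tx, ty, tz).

rvec=(-0.1039, 0.1171, 0.5201) tvec=(-0.1361, 0.1298, 0.6066)

Intrinsics K: fx=611.8, fy=460.8, cx=325.5, cy=241.6
Marker side s = 0.205 m; corners in marker frame (Z=0):
  M0 = (-0.1025, +0.1025, 0)
  M1 = (+0.1025, +0.1025, 0)
  M2 = (+0.1025, -0.1025, 0)
  M3 = (-0.1025, -0.1025, 0)
Detected image corners:
  c0 = (50.610055, 367.884711) px
  c1 = (221.899895, 452.892599) px
  c2 = (329.129908, 311.958412) px
  c3 = (156.884473, 235.209406) px
Planar DLT: solve 8×8 A·h = b for H (H[2,2]=1):
  H  [+794.85445 -542.30579 +188.25566]
  H  [+316.63129 +627.88565 +340.24571]
  H  [-0.22709 -0.11400 +1.00000]
B = K⁻¹H; ‖b₁‖=1.648638, ‖b₂‖=1.648638; λ = 2/(‖b₁‖+‖b₂‖) = 0.606561, sign → tz>0 ⇒ λ=+0.606561
r₁ = λ·B[:,0] = (+0.86133,+0.48901,-0.13775); r₂ = λ·B[:,1] = (-0.50087,+0.86275,-0.06915)
r₃ = r₁×r₂ = (+0.08503,+0.12855,+0.98805); SVD([r₁ r₂ r₃]) → R = UVᵀ:
  R  [+0.86133 -0.50087 +0.08503]
  R  [+0.48901 +0.86275 +0.12855]
  R  [-0.13775 -0.06915 +0.98805]
t = (-0.13607, +0.12985, +0.60656) m
tr R = 2.712139; θ = arccos((tr R − 1)/2) = 0.543180 rad = 31.122°
axis k = ((R−Rᵀ)₃₂, (R−Rᵀ)₁₃, (R−Rᵀ)₂₁) / (2 sinθ) = (-0.191249, +0.215505, +0.957592)
rvec = θ·k = (-0.103882, +0.117058, +0.520144)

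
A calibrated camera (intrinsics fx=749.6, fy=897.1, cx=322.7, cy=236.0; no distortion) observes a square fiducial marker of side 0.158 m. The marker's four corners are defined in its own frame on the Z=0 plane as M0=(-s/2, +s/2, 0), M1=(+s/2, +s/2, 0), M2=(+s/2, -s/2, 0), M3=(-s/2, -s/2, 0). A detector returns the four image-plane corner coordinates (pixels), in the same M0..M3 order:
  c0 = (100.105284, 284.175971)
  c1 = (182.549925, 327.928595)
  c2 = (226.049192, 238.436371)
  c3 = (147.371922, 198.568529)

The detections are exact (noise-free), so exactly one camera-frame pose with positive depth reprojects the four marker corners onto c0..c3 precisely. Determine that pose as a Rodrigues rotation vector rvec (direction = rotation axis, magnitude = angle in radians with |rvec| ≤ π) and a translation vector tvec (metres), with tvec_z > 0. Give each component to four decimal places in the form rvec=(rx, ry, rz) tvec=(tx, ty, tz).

rvec=(-0.5106, 0.0428, 0.4195) tvec=(-0.2748, 0.0360, 1.3005)

Intrinsics K: fx=749.6, fy=897.1, cx=322.7, cy=236.0
Marker side s = 0.158 m; corners in marker frame (Z=0):
  M0 = (-0.0790, +0.0790, 0)
  M1 = (+0.0790, +0.0790, 0)
  M2 = (+0.0790, -0.0790, 0)
  M3 = (-0.0790, -0.0790, 0)
Detected image corners:
  c0 = (100.105284, 284.175971) px
  c1 = (182.549925, 327.928595) px
  c2 = (226.049192, 238.436371) px
  c3 = (147.371922, 198.568529) px
Planar DLT: solve 8×8 A·h = b for H (H[2,2]=1):
  H  [+491.51348 -346.03948 +164.31088]
  H  [+235.44474 +460.13761 +260.85815]
  H  [-0.10992 -0.35790 +1.00000]
B = K⁻¹H; ‖b₁‖=0.768906, ‖b₂‖=0.768906; λ = 2/(‖b₁‖+‖b₂‖) = 1.300550, sign → tz>0 ⇒ λ=+1.300550
r₁ = λ·B[:,0] = (+0.91431,+0.37894,-0.14296); r₂ = λ·B[:,1] = (-0.40000,+0.78952,-0.46546)
r₃ = r₁×r₂ = (-0.06351,+0.48276,+0.87345); SVD([r₁ r₂ r₃]) → R = UVᵀ:
  R  [+0.91431 -0.40000 -0.06351]
  R  [+0.37894 +0.78952 +0.48276]
  R  [-0.14296 -0.46546 +0.87345]
t = (-0.27480, +0.03604, +1.30055) m
tr R = 2.577283; θ = arccos((tr R − 1)/2) = 0.662200 rad = 37.941°
axis k = ((R−Rᵀ)₃₂, (R−Rᵀ)₁₃, (R−Rᵀ)₂₁) / (2 sinθ) = (-0.771099, +0.064601, +0.633430)
rvec = θ·k = (-0.510622, +0.042779, +0.419457)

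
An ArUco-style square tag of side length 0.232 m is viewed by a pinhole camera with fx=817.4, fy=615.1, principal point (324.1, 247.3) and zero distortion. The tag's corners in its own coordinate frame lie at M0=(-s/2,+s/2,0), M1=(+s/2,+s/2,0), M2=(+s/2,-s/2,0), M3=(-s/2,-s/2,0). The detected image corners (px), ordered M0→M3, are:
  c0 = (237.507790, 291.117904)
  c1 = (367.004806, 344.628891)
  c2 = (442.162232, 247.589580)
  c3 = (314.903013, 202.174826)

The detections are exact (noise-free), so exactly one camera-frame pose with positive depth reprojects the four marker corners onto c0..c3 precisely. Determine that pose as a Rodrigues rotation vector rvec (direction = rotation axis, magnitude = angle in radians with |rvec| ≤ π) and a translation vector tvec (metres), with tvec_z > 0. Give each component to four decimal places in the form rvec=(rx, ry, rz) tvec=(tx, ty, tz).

Intrinsics K: fx=817.4, fy=615.1, cx=324.1, cy=247.3
Marker side s = 0.232 m; corners in marker frame (Z=0):
  M0 = (-0.1160, +0.1160, 0)
  M1 = (+0.1160, +0.1160, 0)
  M2 = (+0.1160, -0.1160, 0)
  M3 = (-0.1160, -0.1160, 0)
Detected image corners:
  c0 = (237.507790, 291.117904) px
  c1 = (367.004806, 344.628891) px
  c2 = (442.162232, 247.589580) px
  c3 = (314.903013, 202.174826) px
Planar DLT: solve 8×8 A·h = b for H (H[2,2]=1):
  H  [+466.49803 -406.02578 +339.49944]
  H  [+143.59911 +338.83605 +269.42512]
  H  [-0.25479 -0.22652 +1.00000]
B = K⁻¹H; ‖b₁‖=0.793076, ‖b₂‖=0.793076; λ = 2/(‖b₁‖+‖b₂‖) = 1.260913, sign → tz>0 ⇒ λ=+1.260913
r₁ = λ·B[:,0] = (+0.84700,+0.42353,-0.32127); r₂ = λ·B[:,1] = (-0.51308,+0.80942,-0.28562)
r₃ = r₁×r₂ = (+0.13907,+0.40676,+0.90289); SVD([r₁ r₂ r₃]) → R = UVᵀ:
  R  [+0.84700 -0.51308 +0.13907]
  R  [+0.42353 +0.80942 +0.40676]
  R  [-0.32127 -0.28562 +0.90289]
t = (+0.02376, +0.04535, +1.26091) m
tr R = 2.559311; θ = arccos((tr R − 1)/2) = 0.676681 rad = 38.771°
axis k = ((R−Rᵀ)₃₂, (R−Rᵀ)₁₃, (R−Rᵀ)₂₁) / (2 sinθ) = (-0.552834, +0.367561, +0.747846)
rvec = θ·k = (-0.374092, +0.248722, +0.506053)

rvec=(-0.3741, 0.2487, 0.5061) tvec=(0.0238, 0.0454, 1.2609)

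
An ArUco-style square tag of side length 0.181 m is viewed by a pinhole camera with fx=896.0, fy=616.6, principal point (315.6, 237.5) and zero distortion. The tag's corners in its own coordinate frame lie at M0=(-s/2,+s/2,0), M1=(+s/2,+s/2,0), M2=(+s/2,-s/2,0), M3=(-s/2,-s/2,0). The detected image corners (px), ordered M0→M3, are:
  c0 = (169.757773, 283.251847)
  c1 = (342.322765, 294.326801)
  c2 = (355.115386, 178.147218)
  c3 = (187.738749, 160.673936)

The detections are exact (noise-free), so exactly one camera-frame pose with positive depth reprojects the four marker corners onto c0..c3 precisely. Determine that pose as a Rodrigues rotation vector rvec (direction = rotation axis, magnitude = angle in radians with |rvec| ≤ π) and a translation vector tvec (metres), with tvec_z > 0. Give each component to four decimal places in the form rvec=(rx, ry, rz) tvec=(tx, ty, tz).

Intrinsics K: fx=896.0, fy=616.6, cx=315.6, cy=237.5
Marker side s = 0.181 m; corners in marker frame (Z=0):
  M0 = (-0.0905, +0.0905, 0)
  M1 = (+0.0905, +0.0905, 0)
  M2 = (+0.0905, -0.0905, 0)
  M3 = (-0.0905, -0.0905, 0)
Detected image corners:
  c0 = (169.757773, 283.251847) px
  c1 = (342.322765, 294.326801) px
  c2 = (355.115386, 178.147218) px
  c3 = (187.738749, 160.673936) px
Planar DLT: solve 8×8 A·h = b for H (H[2,2]=1):
  H  [+1021.40383 -121.61152 +266.23789]
  H  [+150.77088 +626.90300 +228.54405]
  H  [+0.31289 -0.14032 +1.00000]
B = K⁻¹H; ‖b₁‖=1.083356, ‖b₂‖=1.083356; λ = 2/(‖b₁‖+‖b₂‖) = 0.923058, sign → tz>0 ⇒ λ=+0.923058
r₁ = λ·B[:,0] = (+0.95052,+0.11446,+0.28882); r₂ = λ·B[:,1] = (-0.07966,+0.98837,-0.12952)
r₃ = r₁×r₂ = (-0.30029,+0.10011,+0.94858); SVD([r₁ r₂ r₃]) → R = UVᵀ:
  R  [+0.95052 -0.07966 -0.30029]
  R  [+0.11446 +0.98837 +0.10011]
  R  [+0.28882 -0.12952 +0.94858]
t = (-0.05085, -0.01341, +0.92306) m
tr R = 2.887470; θ = arccos((tr R − 1)/2) = 0.337048 rad = 19.311°
axis k = ((R−Rᵀ)₃₂, (R−Rᵀ)₁₃, (R−Rᵀ)₂₁) / (2 sinθ) = (-0.347188, -0.890685, +0.293497)
rvec = θ·k = (-0.117019, -0.300204, +0.098923)

rvec=(-0.1170, -0.3002, 0.0989) tvec=(-0.0509, -0.0134, 0.9231)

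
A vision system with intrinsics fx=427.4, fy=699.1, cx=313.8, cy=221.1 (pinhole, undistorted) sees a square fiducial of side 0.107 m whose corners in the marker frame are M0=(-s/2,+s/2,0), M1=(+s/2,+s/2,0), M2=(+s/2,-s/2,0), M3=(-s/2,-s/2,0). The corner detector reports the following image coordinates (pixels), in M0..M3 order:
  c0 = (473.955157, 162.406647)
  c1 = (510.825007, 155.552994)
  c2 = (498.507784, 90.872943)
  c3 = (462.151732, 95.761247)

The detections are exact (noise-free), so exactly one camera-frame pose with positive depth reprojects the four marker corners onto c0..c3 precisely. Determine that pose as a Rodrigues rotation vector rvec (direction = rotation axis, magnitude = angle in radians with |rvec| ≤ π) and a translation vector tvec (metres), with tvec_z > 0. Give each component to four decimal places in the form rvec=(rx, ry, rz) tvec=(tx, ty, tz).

rvec=(-0.2554, -0.2613, -0.1568) tvec=(0.4258, -0.1437, 1.0536)

Intrinsics K: fx=427.4, fy=699.1, cx=313.8, cy=221.1
Marker side s = 0.107 m; corners in marker frame (Z=0):
  M0 = (-0.0535, +0.0535, 0)
  M1 = (+0.0535, +0.0535, 0)
  M2 = (+0.0535, -0.0535, 0)
  M3 = (-0.0535, -0.0535, 0)
Detected image corners:
  c0 = (473.955157, 162.406647) px
  c1 = (510.825007, 155.552994) px
  c2 = (498.507784, 90.872943) px
  c3 = (462.151732, 95.761247) px
Planar DLT: solve 8×8 A·h = b for H (H[2,2]=1):
  H  [+468.76569 +7.25230 +486.54491]
  H  [-21.92154 +586.18005 +125.72658]
  H  [+0.26033 -0.21691 +1.00000]
B = K⁻¹H; ‖b₁‖=0.949154, ‖b₂‖=0.949154; λ = 2/(‖b₁‖+‖b₂‖) = 1.053570, sign → tz>0 ⇒ λ=+1.053570
r₁ = λ·B[:,0] = (+0.95416,-0.11978,+0.27428); r₂ = λ·B[:,1] = (+0.18566,+0.95567,-0.22853)
r₃ = r₁×r₂ = (-0.23475,+0.26897,+0.93410); SVD([r₁ r₂ r₃]) → R = UVᵀ:
  R  [+0.95416 +0.18566 -0.23475]
  R  [-0.11978 +0.95567 +0.26897]
  R  [+0.27428 -0.22853 +0.93410]
t = (+0.42583, -0.14373, +1.05357) m
tr R = 2.843932; θ = arccos((tr R − 1)/2) = 0.397669 rad = 22.785°
axis k = ((R−Rᵀ)₃₂, (R−Rᵀ)₁₃, (R−Rᵀ)₂₁) / (2 sinθ) = (-0.642316, -0.657202, -0.394355)
rvec = θ·k = (-0.255429, -0.261349, -0.156823)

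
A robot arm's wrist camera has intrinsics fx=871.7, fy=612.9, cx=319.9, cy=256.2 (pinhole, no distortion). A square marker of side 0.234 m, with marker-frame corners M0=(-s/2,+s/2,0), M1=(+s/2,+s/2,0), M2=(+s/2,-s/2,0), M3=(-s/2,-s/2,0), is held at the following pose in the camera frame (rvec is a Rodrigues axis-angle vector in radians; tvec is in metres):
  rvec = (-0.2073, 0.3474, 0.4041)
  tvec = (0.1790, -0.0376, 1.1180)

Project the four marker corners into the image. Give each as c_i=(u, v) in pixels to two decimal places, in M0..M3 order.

Intrinsics K: fx=871.7, fy=612.9, cx=319.9, cy=256.2
Marker side s = 0.234 m; corners in marker frame (Z=0):
  M0 = (-0.1170, +0.1170, 0)
  M1 = (+0.1170, +0.1170, 0)
  M2 = (+0.1170, -0.1170, 0)
  M3 = (-0.1170, -0.1170, 0)
rvec = (-0.2073, 0.3474, 0.4041), |rvec| = θ = 0.57180 rad = 32.762°
Rodrigues: sinθ=0.54115, 1−cosθ=0.15907; R = I + sinθ·[k]× + (1−cosθ)·[k]×²:
    [+0.86184 -0.41747 +0.28802]
    [+0.34740 +0.89964 +0.26449]
    [-0.36953 -0.12789 +0.92038]
t = (0.1790, -0.0376, 1.1180) m
M0: Pc = R·M0+t = (+0.02932, +0.02701, +1.14627); u = 871.7·(+0.02932)/1.14627 + 319.9 = 342.1974, v = 612.9·(+0.02701)/1.14627 + 256.2 = 270.6434
M1: Pc = R·M1+t = (+0.23099, +0.10830, +1.05980); u = 871.7·(+0.23099)/1.05980 + 319.9 = 509.8923, v = 612.9·(+0.10830)/1.05980 + 256.2 = 318.8340
M2: Pc = R·M2+t = (+0.32868, -0.10221, +1.08973); u = 871.7·(+0.32868)/1.08973 + 319.9 = 582.8186, v = 612.9·(-0.10221)/1.08973 + 256.2 = 198.7121
M3: Pc = R·M3+t = (+0.12701, -0.18350, +1.17620); u = 871.7·(+0.12701)/1.17620 + 319.9 = 414.0291, v = 612.9·(-0.18350)/1.17620 + 256.2 = 160.5786

c0=(342.20, 270.64) c1=(509.89, 318.83) c2=(582.82, 198.71) c3=(414.03, 160.58)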